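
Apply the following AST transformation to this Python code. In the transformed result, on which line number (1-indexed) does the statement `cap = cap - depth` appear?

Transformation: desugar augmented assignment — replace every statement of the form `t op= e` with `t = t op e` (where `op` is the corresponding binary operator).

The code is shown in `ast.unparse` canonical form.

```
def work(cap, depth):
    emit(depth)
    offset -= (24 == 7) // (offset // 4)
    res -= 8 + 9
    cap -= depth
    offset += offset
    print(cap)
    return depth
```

5

Transformed code:
def work(cap, depth):
    emit(depth)
    offset = offset - (24 == 7) // (offset // 4)
    res = res - (8 + 9)
    cap = cap - depth
    offset = offset + offset
    print(cap)
    return depth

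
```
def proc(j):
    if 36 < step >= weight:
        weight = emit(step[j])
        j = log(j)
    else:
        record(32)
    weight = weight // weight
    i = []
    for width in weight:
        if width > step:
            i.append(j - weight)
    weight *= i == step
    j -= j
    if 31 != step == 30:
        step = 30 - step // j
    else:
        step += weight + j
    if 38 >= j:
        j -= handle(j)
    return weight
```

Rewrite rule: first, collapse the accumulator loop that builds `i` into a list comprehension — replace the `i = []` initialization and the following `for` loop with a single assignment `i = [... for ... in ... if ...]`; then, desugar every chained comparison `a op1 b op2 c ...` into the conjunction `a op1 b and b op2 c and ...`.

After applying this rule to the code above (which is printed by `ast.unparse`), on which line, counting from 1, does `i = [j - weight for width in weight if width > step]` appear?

Transformed code:
def proc(j):
    if 36 < step and step >= weight:
        weight = emit(step[j])
        j = log(j)
    else:
        record(32)
    weight = weight // weight
    i = [j - weight for width in weight if width > step]
    weight *= i == step
    j -= j
    if 31 != step and step == 30:
        step = 30 - step // j
    else:
        step += weight + j
    if 38 >= j:
        j -= handle(j)
    return weight

8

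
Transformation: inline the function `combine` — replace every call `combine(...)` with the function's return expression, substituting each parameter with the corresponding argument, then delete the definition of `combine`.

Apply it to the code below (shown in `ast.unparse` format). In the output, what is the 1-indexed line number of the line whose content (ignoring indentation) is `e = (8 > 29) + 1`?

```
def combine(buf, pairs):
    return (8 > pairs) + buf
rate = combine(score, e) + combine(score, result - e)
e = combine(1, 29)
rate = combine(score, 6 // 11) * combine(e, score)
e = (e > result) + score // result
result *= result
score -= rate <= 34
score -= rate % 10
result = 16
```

2

Transformed code:
rate = (8 > e) + score + ((8 > result - e) + score)
e = (8 > 29) + 1
rate = ((8 > 6 // 11) + score) * ((8 > score) + e)
e = (e > result) + score // result
result *= result
score -= rate <= 34
score -= rate % 10
result = 16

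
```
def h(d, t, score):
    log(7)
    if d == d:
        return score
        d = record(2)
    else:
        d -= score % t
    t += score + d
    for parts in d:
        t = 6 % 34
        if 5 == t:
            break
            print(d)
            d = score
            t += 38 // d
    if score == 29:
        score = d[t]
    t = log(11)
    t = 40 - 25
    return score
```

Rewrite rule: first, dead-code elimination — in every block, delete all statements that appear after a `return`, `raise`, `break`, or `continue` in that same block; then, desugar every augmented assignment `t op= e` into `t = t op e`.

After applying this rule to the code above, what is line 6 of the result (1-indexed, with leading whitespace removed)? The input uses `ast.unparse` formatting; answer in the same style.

Transformed code:
def h(d, t, score):
    log(7)
    if d == d:
        return score
    else:
        d = d - score % t
    t = t + (score + d)
    for parts in d:
        t = 6 % 34
        if 5 == t:
            break
    if score == 29:
        score = d[t]
    t = log(11)
    t = 40 - 25
    return score

d = d - score % t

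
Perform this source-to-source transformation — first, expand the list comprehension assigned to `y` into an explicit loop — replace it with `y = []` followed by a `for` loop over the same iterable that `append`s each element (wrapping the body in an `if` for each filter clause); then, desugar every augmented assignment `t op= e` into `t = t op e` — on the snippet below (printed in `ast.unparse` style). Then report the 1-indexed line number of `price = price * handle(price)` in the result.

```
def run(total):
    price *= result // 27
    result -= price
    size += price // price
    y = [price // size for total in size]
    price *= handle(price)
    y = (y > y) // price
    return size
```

8

Transformed code:
def run(total):
    price = price * (result // 27)
    result = result - price
    size = size + price // price
    y = []
    for total in size:
        y.append(price // size)
    price = price * handle(price)
    y = (y > y) // price
    return size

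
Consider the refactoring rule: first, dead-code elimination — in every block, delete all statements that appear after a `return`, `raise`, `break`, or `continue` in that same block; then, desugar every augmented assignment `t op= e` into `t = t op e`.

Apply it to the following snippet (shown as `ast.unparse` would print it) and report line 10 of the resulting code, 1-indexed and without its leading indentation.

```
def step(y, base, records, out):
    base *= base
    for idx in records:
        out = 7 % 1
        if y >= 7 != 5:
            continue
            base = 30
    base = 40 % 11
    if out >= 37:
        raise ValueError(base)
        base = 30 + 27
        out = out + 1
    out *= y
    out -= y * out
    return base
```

out = out * y

Transformed code:
def step(y, base, records, out):
    base = base * base
    for idx in records:
        out = 7 % 1
        if y >= 7 != 5:
            continue
    base = 40 % 11
    if out >= 37:
        raise ValueError(base)
    out = out * y
    out = out - y * out
    return base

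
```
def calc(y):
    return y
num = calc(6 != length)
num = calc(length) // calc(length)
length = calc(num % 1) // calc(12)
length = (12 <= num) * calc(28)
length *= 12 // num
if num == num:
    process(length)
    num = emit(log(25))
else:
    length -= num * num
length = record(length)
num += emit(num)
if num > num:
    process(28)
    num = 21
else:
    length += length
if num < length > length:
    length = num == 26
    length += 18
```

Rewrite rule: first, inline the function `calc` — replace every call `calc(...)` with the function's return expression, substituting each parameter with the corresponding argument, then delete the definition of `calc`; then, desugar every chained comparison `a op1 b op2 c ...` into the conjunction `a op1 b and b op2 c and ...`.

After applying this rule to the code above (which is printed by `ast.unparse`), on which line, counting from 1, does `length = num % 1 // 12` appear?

Transformed code:
num = 6 != length
num = length // length
length = num % 1 // 12
length = (12 <= num) * 28
length *= 12 // num
if num == num:
    process(length)
    num = emit(log(25))
else:
    length -= num * num
length = record(length)
num += emit(num)
if num > num:
    process(28)
    num = 21
else:
    length += length
if num < length and length > length:
    length = num == 26
    length += 18

3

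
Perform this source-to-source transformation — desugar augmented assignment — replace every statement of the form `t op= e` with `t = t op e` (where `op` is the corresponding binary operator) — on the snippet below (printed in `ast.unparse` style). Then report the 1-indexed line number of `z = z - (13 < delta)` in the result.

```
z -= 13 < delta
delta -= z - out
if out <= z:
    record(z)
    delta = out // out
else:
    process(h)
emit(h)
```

Transformed code:
z = z - (13 < delta)
delta = delta - (z - out)
if out <= z:
    record(z)
    delta = out // out
else:
    process(h)
emit(h)

1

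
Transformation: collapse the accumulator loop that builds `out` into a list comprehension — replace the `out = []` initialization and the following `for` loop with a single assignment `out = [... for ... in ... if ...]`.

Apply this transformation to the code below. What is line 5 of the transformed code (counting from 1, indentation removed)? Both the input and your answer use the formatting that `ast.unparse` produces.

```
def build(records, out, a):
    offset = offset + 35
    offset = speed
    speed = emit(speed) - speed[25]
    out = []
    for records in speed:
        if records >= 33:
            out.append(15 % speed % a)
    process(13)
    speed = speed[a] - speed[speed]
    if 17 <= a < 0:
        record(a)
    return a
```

out = [15 % speed % a for records in speed if records >= 33]

Transformed code:
def build(records, out, a):
    offset = offset + 35
    offset = speed
    speed = emit(speed) - speed[25]
    out = [15 % speed % a for records in speed if records >= 33]
    process(13)
    speed = speed[a] - speed[speed]
    if 17 <= a < 0:
        record(a)
    return a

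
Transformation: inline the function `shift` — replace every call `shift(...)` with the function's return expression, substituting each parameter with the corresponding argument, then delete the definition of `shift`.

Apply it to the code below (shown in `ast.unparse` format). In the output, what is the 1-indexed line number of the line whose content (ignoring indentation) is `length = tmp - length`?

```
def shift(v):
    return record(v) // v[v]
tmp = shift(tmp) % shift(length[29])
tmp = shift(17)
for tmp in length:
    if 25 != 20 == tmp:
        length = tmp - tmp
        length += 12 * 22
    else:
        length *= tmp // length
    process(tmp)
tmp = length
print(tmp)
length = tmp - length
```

Transformed code:
tmp = record(tmp) // tmp[tmp] % (record(length[29]) // length[29][length[29]])
tmp = record(17) // 17[17]
for tmp in length:
    if 25 != 20 == tmp:
        length = tmp - tmp
        length += 12 * 22
    else:
        length *= tmp // length
    process(tmp)
tmp = length
print(tmp)
length = tmp - length

12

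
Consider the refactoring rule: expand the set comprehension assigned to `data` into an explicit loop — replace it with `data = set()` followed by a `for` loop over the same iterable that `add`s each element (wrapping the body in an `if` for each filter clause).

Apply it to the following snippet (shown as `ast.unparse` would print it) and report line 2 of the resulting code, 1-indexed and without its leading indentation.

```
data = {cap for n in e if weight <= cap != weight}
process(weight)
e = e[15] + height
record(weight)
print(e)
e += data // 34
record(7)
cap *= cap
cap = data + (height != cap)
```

Transformed code:
data = set()
for n in e:
    if weight <= cap != weight:
        data.add(cap)
process(weight)
e = e[15] + height
record(weight)
print(e)
e += data // 34
record(7)
cap *= cap
cap = data + (height != cap)

for n in e:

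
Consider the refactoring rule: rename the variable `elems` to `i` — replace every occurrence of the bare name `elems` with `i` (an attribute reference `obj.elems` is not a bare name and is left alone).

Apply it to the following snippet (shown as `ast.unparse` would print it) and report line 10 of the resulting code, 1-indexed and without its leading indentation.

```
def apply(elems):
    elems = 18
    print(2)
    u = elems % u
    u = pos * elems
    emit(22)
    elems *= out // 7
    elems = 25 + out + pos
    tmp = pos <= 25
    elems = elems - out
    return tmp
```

Transformed code:
def apply(i):
    i = 18
    print(2)
    u = i % u
    u = pos * i
    emit(22)
    i *= out // 7
    i = 25 + out + pos
    tmp = pos <= 25
    i = i - out
    return tmp

i = i - out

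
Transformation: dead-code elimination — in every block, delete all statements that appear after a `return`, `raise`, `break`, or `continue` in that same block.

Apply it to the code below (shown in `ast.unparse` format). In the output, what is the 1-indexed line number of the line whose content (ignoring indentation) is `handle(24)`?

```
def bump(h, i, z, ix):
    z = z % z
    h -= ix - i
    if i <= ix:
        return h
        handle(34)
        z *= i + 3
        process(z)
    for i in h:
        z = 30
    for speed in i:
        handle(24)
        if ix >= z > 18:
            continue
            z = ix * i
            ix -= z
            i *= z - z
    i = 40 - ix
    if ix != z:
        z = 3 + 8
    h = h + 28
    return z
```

Transformed code:
def bump(h, i, z, ix):
    z = z % z
    h -= ix - i
    if i <= ix:
        return h
    for i in h:
        z = 30
    for speed in i:
        handle(24)
        if ix >= z > 18:
            continue
    i = 40 - ix
    if ix != z:
        z = 3 + 8
    h = h + 28
    return z

9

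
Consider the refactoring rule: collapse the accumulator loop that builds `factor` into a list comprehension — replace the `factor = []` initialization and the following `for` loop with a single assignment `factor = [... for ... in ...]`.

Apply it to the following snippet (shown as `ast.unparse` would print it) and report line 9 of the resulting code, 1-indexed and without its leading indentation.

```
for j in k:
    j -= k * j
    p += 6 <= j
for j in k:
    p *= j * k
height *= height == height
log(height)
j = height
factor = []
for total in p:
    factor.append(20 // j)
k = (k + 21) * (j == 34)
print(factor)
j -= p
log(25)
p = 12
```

factor = [20 // j for total in p]

Transformed code:
for j in k:
    j -= k * j
    p += 6 <= j
for j in k:
    p *= j * k
height *= height == height
log(height)
j = height
factor = [20 // j for total in p]
k = (k + 21) * (j == 34)
print(factor)
j -= p
log(25)
p = 12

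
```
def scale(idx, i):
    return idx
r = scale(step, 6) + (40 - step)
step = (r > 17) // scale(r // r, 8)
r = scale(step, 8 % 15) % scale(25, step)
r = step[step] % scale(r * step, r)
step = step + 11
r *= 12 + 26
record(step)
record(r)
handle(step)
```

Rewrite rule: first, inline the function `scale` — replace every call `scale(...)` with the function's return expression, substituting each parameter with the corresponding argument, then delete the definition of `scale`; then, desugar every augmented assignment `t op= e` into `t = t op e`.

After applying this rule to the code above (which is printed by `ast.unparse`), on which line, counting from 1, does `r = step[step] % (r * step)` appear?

4

Transformed code:
r = step + (40 - step)
step = (r > 17) // (r // r)
r = step % 25
r = step[step] % (r * step)
step = step + 11
r = r * (12 + 26)
record(step)
record(r)
handle(step)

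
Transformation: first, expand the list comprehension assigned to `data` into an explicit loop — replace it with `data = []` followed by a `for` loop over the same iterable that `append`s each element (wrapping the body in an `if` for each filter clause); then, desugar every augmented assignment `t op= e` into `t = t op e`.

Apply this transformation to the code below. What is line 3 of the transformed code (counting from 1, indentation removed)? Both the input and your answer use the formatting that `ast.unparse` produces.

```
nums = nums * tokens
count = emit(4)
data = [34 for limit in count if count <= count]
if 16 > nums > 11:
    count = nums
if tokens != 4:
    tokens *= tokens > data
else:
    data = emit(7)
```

data = []

Transformed code:
nums = nums * tokens
count = emit(4)
data = []
for limit in count:
    if count <= count:
        data.append(34)
if 16 > nums > 11:
    count = nums
if tokens != 4:
    tokens = tokens * (tokens > data)
else:
    data = emit(7)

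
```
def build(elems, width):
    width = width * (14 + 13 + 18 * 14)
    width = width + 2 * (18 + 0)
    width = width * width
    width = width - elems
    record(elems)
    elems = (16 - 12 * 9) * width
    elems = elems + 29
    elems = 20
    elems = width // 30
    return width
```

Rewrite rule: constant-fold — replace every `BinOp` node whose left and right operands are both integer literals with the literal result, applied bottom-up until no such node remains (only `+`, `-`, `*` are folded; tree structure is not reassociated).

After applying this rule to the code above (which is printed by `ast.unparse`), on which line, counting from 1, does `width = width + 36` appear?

3

Transformed code:
def build(elems, width):
    width = width * 279
    width = width + 36
    width = width * width
    width = width - elems
    record(elems)
    elems = -92 * width
    elems = elems + 29
    elems = 20
    elems = width // 30
    return width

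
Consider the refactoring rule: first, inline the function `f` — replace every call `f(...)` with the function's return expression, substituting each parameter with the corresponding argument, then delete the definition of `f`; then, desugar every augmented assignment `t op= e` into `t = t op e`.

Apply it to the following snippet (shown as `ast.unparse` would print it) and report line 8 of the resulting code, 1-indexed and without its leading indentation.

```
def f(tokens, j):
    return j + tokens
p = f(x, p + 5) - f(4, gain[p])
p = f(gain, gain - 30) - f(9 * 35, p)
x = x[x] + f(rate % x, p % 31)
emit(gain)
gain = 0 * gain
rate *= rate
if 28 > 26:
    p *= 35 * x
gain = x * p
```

Transformed code:
p = p + 5 + x - (gain[p] + 4)
p = gain - 30 + gain - (p + 9 * 35)
x = x[x] + (p % 31 + rate % x)
emit(gain)
gain = 0 * gain
rate = rate * rate
if 28 > 26:
    p = p * (35 * x)
gain = x * p

p = p * (35 * x)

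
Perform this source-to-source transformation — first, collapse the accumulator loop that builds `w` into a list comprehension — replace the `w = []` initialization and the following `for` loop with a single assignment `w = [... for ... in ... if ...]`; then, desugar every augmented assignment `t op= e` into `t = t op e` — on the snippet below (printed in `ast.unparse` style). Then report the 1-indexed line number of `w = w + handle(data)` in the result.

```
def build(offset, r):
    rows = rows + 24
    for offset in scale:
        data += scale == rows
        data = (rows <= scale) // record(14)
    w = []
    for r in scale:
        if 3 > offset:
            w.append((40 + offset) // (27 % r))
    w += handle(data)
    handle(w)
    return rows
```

7

Transformed code:
def build(offset, r):
    rows = rows + 24
    for offset in scale:
        data = data + (scale == rows)
        data = (rows <= scale) // record(14)
    w = [(40 + offset) // (27 % r) for r in scale if 3 > offset]
    w = w + handle(data)
    handle(w)
    return rows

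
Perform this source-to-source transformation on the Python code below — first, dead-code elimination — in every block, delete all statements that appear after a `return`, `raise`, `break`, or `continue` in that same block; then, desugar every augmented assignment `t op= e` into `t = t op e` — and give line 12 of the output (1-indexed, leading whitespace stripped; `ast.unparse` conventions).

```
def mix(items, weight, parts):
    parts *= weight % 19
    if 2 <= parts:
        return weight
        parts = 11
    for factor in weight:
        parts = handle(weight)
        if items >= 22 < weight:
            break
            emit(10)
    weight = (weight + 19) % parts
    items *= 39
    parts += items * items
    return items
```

Transformed code:
def mix(items, weight, parts):
    parts = parts * (weight % 19)
    if 2 <= parts:
        return weight
    for factor in weight:
        parts = handle(weight)
        if items >= 22 < weight:
            break
    weight = (weight + 19) % parts
    items = items * 39
    parts = parts + items * items
    return items

return items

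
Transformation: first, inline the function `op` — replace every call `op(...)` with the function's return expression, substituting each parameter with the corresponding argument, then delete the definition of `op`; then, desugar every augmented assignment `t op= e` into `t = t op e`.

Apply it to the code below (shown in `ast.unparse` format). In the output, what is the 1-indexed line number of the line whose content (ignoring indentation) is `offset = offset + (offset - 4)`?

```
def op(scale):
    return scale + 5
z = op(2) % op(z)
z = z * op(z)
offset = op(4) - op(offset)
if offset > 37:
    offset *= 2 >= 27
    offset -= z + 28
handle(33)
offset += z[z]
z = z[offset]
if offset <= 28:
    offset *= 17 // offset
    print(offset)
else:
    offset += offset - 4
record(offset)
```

Transformed code:
z = (2 + 5) % (z + 5)
z = z * (z + 5)
offset = 4 + 5 - (offset + 5)
if offset > 37:
    offset = offset * (2 >= 27)
    offset = offset - (z + 28)
handle(33)
offset = offset + z[z]
z = z[offset]
if offset <= 28:
    offset = offset * (17 // offset)
    print(offset)
else:
    offset = offset + (offset - 4)
record(offset)

14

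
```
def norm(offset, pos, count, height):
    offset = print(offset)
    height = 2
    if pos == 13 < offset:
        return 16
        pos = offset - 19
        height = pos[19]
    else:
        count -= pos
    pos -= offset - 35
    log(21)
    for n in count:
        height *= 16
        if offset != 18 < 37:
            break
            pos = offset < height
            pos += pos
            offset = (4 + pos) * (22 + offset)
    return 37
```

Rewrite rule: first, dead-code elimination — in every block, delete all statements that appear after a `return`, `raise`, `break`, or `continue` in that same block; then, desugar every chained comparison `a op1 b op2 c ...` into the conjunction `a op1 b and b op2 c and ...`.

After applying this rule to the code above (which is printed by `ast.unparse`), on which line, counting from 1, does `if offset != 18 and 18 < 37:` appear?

12

Transformed code:
def norm(offset, pos, count, height):
    offset = print(offset)
    height = 2
    if pos == 13 and 13 < offset:
        return 16
    else:
        count -= pos
    pos -= offset - 35
    log(21)
    for n in count:
        height *= 16
        if offset != 18 and 18 < 37:
            break
    return 37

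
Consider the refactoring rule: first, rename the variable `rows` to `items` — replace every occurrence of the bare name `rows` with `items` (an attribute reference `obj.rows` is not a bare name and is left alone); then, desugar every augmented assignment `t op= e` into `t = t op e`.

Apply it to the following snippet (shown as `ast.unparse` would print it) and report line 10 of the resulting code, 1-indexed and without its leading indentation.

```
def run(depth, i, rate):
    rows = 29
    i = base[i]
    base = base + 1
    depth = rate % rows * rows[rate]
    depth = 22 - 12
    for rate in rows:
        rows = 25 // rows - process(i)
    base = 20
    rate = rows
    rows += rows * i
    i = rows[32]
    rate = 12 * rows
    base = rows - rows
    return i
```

rate = items

Transformed code:
def run(depth, i, rate):
    items = 29
    i = base[i]
    base = base + 1
    depth = rate % items * items[rate]
    depth = 22 - 12
    for rate in items:
        items = 25 // items - process(i)
    base = 20
    rate = items
    items = items + items * i
    i = items[32]
    rate = 12 * items
    base = items - items
    return i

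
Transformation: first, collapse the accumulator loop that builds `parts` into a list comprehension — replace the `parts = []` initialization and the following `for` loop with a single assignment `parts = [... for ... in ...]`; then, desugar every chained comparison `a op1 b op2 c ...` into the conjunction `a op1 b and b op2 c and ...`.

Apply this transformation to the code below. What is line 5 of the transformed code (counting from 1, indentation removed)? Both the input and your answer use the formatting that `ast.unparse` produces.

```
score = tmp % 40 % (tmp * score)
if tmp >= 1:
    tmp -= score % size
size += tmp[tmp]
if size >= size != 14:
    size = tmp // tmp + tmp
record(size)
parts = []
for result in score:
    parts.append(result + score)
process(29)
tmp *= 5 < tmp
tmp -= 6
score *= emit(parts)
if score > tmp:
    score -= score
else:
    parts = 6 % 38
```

Transformed code:
score = tmp % 40 % (tmp * score)
if tmp >= 1:
    tmp -= score % size
size += tmp[tmp]
if size >= size and size != 14:
    size = tmp // tmp + tmp
record(size)
parts = [result + score for result in score]
process(29)
tmp *= 5 < tmp
tmp -= 6
score *= emit(parts)
if score > tmp:
    score -= score
else:
    parts = 6 % 38

if size >= size and size != 14:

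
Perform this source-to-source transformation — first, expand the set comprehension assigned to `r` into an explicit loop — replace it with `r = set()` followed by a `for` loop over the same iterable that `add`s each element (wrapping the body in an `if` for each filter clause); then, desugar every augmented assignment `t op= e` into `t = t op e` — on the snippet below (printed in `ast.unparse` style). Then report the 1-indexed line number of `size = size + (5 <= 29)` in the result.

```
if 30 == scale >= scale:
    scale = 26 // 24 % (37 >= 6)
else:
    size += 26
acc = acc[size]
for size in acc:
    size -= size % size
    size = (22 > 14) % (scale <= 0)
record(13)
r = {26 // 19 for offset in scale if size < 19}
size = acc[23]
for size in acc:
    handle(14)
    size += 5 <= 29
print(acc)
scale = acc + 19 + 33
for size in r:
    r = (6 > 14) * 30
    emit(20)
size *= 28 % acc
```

Transformed code:
if 30 == scale >= scale:
    scale = 26 // 24 % (37 >= 6)
else:
    size = size + 26
acc = acc[size]
for size in acc:
    size = size - size % size
    size = (22 > 14) % (scale <= 0)
record(13)
r = set()
for offset in scale:
    if size < 19:
        r.add(26 // 19)
size = acc[23]
for size in acc:
    handle(14)
    size = size + (5 <= 29)
print(acc)
scale = acc + 19 + 33
for size in r:
    r = (6 > 14) * 30
    emit(20)
size = size * (28 % acc)

17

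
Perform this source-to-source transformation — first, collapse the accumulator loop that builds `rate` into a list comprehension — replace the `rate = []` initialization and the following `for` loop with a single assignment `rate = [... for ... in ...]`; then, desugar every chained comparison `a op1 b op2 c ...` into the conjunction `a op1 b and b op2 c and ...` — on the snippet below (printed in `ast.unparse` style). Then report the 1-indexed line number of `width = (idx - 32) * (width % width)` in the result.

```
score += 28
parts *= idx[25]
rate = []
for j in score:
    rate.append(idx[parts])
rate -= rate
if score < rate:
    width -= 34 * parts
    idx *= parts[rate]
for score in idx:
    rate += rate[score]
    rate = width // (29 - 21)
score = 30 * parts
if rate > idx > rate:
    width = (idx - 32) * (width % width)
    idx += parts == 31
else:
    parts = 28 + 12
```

13

Transformed code:
score += 28
parts *= idx[25]
rate = [idx[parts] for j in score]
rate -= rate
if score < rate:
    width -= 34 * parts
    idx *= parts[rate]
for score in idx:
    rate += rate[score]
    rate = width // (29 - 21)
score = 30 * parts
if rate > idx and idx > rate:
    width = (idx - 32) * (width % width)
    idx += parts == 31
else:
    parts = 28 + 12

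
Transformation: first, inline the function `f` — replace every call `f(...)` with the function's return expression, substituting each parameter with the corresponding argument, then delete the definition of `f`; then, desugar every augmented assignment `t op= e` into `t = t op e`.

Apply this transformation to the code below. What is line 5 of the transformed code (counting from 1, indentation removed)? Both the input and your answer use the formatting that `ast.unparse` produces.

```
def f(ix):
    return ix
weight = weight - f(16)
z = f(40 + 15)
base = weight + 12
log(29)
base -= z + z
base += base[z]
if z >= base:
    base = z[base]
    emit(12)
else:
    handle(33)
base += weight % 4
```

Transformed code:
weight = weight - 16
z = 40 + 15
base = weight + 12
log(29)
base = base - (z + z)
base = base + base[z]
if z >= base:
    base = z[base]
    emit(12)
else:
    handle(33)
base = base + weight % 4

base = base - (z + z)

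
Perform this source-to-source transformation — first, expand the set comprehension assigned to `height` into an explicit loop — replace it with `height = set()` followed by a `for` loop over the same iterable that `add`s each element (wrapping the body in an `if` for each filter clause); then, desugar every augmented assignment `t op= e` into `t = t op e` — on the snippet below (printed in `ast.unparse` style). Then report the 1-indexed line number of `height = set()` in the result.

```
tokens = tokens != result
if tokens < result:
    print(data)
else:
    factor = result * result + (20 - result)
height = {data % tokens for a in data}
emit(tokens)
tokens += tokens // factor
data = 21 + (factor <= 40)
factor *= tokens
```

Transformed code:
tokens = tokens != result
if tokens < result:
    print(data)
else:
    factor = result * result + (20 - result)
height = set()
for a in data:
    height.add(data % tokens)
emit(tokens)
tokens = tokens + tokens // factor
data = 21 + (factor <= 40)
factor = factor * tokens

6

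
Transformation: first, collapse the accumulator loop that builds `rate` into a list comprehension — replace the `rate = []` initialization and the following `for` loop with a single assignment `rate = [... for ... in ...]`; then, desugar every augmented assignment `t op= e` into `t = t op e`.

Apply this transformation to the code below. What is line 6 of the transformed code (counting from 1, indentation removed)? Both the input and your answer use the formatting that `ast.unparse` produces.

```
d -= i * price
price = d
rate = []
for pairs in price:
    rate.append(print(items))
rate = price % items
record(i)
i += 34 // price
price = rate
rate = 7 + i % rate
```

Transformed code:
d = d - i * price
price = d
rate = [print(items) for pairs in price]
rate = price % items
record(i)
i = i + 34 // price
price = rate
rate = 7 + i % rate

i = i + 34 // price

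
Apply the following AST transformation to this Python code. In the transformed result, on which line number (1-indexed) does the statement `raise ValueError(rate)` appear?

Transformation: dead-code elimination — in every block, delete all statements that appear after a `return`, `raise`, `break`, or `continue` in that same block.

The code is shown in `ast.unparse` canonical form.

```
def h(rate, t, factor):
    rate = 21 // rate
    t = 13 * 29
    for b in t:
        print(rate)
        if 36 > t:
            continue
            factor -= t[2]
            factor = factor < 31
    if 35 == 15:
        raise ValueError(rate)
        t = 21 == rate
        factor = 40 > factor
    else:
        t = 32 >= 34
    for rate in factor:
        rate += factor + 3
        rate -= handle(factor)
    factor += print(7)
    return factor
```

9

Transformed code:
def h(rate, t, factor):
    rate = 21 // rate
    t = 13 * 29
    for b in t:
        print(rate)
        if 36 > t:
            continue
    if 35 == 15:
        raise ValueError(rate)
    else:
        t = 32 >= 34
    for rate in factor:
        rate += factor + 3
        rate -= handle(factor)
    factor += print(7)
    return factor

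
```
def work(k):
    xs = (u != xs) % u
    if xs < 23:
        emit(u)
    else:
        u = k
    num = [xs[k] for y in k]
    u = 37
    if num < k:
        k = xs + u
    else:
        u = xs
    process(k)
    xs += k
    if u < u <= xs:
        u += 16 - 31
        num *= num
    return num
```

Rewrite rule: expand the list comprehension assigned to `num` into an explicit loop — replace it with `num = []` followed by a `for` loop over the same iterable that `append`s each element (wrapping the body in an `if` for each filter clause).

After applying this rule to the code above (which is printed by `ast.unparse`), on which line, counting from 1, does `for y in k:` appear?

Transformed code:
def work(k):
    xs = (u != xs) % u
    if xs < 23:
        emit(u)
    else:
        u = k
    num = []
    for y in k:
        num.append(xs[k])
    u = 37
    if num < k:
        k = xs + u
    else:
        u = xs
    process(k)
    xs += k
    if u < u <= xs:
        u += 16 - 31
        num *= num
    return num

8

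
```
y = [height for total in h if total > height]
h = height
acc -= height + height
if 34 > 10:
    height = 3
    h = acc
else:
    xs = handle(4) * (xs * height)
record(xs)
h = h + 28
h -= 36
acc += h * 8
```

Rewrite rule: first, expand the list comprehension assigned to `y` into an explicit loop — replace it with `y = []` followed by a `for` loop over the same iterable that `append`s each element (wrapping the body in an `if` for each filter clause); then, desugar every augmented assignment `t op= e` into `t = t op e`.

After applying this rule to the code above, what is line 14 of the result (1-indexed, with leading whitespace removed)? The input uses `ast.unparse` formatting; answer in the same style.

h = h - 36

Transformed code:
y = []
for total in h:
    if total > height:
        y.append(height)
h = height
acc = acc - (height + height)
if 34 > 10:
    height = 3
    h = acc
else:
    xs = handle(4) * (xs * height)
record(xs)
h = h + 28
h = h - 36
acc = acc + h * 8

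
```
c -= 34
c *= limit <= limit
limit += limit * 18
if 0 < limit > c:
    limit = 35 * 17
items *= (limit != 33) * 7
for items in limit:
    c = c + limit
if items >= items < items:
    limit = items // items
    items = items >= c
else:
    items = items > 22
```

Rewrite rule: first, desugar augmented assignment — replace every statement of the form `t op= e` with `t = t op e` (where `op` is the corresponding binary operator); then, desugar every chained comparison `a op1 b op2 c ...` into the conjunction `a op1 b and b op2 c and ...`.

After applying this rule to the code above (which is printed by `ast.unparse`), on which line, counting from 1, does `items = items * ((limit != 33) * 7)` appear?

Transformed code:
c = c - 34
c = c * (limit <= limit)
limit = limit + limit * 18
if 0 < limit and limit > c:
    limit = 35 * 17
items = items * ((limit != 33) * 7)
for items in limit:
    c = c + limit
if items >= items and items < items:
    limit = items // items
    items = items >= c
else:
    items = items > 22

6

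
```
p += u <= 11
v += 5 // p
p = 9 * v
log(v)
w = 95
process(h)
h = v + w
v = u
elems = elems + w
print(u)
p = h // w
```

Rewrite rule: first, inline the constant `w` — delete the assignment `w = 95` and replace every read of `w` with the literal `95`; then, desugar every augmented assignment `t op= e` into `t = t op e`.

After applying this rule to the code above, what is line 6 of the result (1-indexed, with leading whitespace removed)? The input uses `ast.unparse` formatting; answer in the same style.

Transformed code:
p = p + (u <= 11)
v = v + 5 // p
p = 9 * v
log(v)
process(h)
h = v + 95
v = u
elems = elems + 95
print(u)
p = h // 95

h = v + 95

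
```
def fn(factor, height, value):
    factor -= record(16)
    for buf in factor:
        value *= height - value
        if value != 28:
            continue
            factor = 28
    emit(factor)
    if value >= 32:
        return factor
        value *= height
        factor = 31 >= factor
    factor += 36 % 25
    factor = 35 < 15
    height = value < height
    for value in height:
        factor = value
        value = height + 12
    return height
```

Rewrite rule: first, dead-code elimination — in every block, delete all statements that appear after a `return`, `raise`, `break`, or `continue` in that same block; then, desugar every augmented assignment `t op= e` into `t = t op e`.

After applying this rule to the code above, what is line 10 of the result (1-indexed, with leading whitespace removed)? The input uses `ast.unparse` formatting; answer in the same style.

factor = factor + 36 % 25

Transformed code:
def fn(factor, height, value):
    factor = factor - record(16)
    for buf in factor:
        value = value * (height - value)
        if value != 28:
            continue
    emit(factor)
    if value >= 32:
        return factor
    factor = factor + 36 % 25
    factor = 35 < 15
    height = value < height
    for value in height:
        factor = value
        value = height + 12
    return height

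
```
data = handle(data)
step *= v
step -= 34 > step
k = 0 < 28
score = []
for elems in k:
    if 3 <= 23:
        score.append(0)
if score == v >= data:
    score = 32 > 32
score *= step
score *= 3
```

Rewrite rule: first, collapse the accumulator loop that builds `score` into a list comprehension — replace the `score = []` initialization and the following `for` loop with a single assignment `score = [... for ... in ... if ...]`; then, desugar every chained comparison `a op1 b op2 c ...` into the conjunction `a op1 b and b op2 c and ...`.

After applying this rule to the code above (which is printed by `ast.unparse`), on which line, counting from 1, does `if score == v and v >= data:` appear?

Transformed code:
data = handle(data)
step *= v
step -= 34 > step
k = 0 < 28
score = [0 for elems in k if 3 <= 23]
if score == v and v >= data:
    score = 32 > 32
score *= step
score *= 3

6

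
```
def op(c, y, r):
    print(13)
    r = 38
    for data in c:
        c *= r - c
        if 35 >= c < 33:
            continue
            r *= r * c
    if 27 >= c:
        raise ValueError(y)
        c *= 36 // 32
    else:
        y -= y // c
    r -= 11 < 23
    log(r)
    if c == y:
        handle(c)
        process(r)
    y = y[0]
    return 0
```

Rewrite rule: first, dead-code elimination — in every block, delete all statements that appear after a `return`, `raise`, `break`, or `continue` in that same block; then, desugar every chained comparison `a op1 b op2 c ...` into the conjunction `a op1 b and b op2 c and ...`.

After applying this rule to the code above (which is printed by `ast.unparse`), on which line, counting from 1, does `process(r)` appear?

16

Transformed code:
def op(c, y, r):
    print(13)
    r = 38
    for data in c:
        c *= r - c
        if 35 >= c and c < 33:
            continue
    if 27 >= c:
        raise ValueError(y)
    else:
        y -= y // c
    r -= 11 < 23
    log(r)
    if c == y:
        handle(c)
        process(r)
    y = y[0]
    return 0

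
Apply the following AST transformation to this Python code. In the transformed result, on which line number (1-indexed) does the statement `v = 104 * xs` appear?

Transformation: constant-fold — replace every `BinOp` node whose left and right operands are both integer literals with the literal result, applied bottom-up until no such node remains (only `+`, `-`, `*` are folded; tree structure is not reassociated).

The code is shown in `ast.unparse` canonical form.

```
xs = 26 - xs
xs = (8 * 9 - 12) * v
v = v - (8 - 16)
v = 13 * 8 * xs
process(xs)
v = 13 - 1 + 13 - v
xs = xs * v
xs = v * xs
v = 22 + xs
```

Transformed code:
xs = 26 - xs
xs = 60 * v
v = v - -8
v = 104 * xs
process(xs)
v = 25 - v
xs = xs * v
xs = v * xs
v = 22 + xs

4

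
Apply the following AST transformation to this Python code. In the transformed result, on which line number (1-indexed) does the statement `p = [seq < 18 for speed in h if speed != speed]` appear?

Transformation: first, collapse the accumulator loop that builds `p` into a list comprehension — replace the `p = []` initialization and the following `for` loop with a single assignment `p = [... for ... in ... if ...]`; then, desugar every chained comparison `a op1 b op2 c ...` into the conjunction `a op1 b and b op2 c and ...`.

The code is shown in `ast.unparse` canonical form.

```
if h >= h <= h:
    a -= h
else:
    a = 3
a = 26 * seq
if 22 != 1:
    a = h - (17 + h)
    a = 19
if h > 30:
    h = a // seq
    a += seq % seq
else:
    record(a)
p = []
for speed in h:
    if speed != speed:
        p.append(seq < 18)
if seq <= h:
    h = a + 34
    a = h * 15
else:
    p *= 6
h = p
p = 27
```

14

Transformed code:
if h >= h and h <= h:
    a -= h
else:
    a = 3
a = 26 * seq
if 22 != 1:
    a = h - (17 + h)
    a = 19
if h > 30:
    h = a // seq
    a += seq % seq
else:
    record(a)
p = [seq < 18 for speed in h if speed != speed]
if seq <= h:
    h = a + 34
    a = h * 15
else:
    p *= 6
h = p
p = 27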